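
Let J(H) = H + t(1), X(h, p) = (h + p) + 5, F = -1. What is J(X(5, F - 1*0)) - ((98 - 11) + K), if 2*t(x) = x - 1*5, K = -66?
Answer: -14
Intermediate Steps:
t(x) = -5/2 + x/2 (t(x) = (x - 1*5)/2 = (x - 5)/2 = (-5 + x)/2 = -5/2 + x/2)
X(h, p) = 5 + h + p
J(H) = -2 + H (J(H) = H + (-5/2 + (½)*1) = H + (-5/2 + ½) = H - 2 = -2 + H)
J(X(5, F - 1*0)) - ((98 - 11) + K) = (-2 + (5 + 5 + (-1 - 1*0))) - ((98 - 11) - 66) = (-2 + (5 + 5 + (-1 + 0))) - (87 - 66) = (-2 + (5 + 5 - 1)) - 1*21 = (-2 + 9) - 21 = 7 - 21 = -14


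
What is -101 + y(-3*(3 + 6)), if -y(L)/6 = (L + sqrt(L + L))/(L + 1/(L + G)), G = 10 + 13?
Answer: -11657/109 + 72*I*sqrt(6)/109 ≈ -106.94 + 1.618*I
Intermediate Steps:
G = 23
y(L) = -6*(L + sqrt(2)*sqrt(L))/(L + 1/(23 + L)) (y(L) = -6*(L + sqrt(L + L))/(L + 1/(L + 23)) = -6*(L + sqrt(2*L))/(L + 1/(23 + L)) = -6*(L + sqrt(2)*sqrt(L))/(L + 1/(23 + L)))
-101 + y(-3*(3 + 6)) = -101 + 6*(-(-3*(3 + 6))**2 - (-69)*(3 + 6) - sqrt(2)*(-3*(3 + 6))**(3/2) - 23*sqrt(2)*sqrt(-3*(3 + 6)))/(1 + (-3*(3 + 6))**2 + 23*(-3*(3 + 6))) = -101 + 6*(-(-3*9)**2 - (-69)*9 - sqrt(2)*(-3*9)**(3/2) - 23*sqrt(2)*sqrt(-3*9))/(1 + (-3*9)**2 + 23*(-3*9)) = -101 + 6*(-1*(-27)**2 - 23*(-27) - sqrt(2)*(-27)**(3/2) - 23*sqrt(2)*sqrt(-27))/(1 + (-27)**2 + 23*(-27)) = -101 + 6*(-1*729 + 621 - sqrt(2)*(-81*I*sqrt(3)) - 23*sqrt(2)*3*I*sqrt(3))/(1 + 729 - 621) = -101 + 6*(-729 + 621 + 81*I*sqrt(6) - 69*I*sqrt(6))/109 = -101 + 6*(1/109)*(-108 + 12*I*sqrt(6)) = -101 + (-648/109 + 72*I*sqrt(6)/109) = -11657/109 + 72*I*sqrt(6)/109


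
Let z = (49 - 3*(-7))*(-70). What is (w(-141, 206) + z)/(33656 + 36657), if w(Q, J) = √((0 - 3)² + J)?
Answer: -4900/70313 + √215/70313 ≈ -0.069480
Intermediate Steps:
z = -4900 (z = (49 + 21)*(-70) = 70*(-70) = -4900)
w(Q, J) = √(9 + J) (w(Q, J) = √((-3)² + J) = √(9 + J))
(w(-141, 206) + z)/(33656 + 36657) = (√(9 + 206) - 4900)/(33656 + 36657) = (√215 - 4900)/70313 = (-4900 + √215)*(1/70313) = -4900/70313 + √215/70313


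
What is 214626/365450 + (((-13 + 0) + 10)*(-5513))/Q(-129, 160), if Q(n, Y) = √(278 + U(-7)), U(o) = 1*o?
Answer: 107313/182725 + 16539*√271/271 ≈ 1005.3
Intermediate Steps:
U(o) = o
Q(n, Y) = √271 (Q(n, Y) = √(278 - 7) = √271)
214626/365450 + (((-13 + 0) + 10)*(-5513))/Q(-129, 160) = 214626/365450 + (((-13 + 0) + 10)*(-5513))/(√271) = 214626*(1/365450) + ((-13 + 10)*(-5513))*(√271/271) = 107313/182725 + (-3*(-5513))*(√271/271) = 107313/182725 + 16539*(√271/271) = 107313/182725 + 16539*√271/271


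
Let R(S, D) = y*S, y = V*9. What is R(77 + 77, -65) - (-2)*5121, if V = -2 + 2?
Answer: 10242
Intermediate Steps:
V = 0
y = 0 (y = 0*9 = 0)
R(S, D) = 0 (R(S, D) = 0*S = 0)
R(77 + 77, -65) - (-2)*5121 = 0 - (-2)*5121 = 0 - 1*(-10242) = 0 + 10242 = 10242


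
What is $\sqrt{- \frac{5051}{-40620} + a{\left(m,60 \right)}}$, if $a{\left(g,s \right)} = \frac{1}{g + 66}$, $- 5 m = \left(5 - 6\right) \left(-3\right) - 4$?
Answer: $\frac{\sqrt{6302383010205}}{6722610} \approx 0.37343$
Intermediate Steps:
$m = \frac{1}{5}$ ($m = - \frac{\left(5 - 6\right) \left(-3\right) - 4}{5} = - \frac{\left(-1\right) \left(-3\right) - 4}{5} = - \frac{3 - 4}{5} = \left(- \frac{1}{5}\right) \left(-1\right) = \frac{1}{5} \approx 0.2$)
$a{\left(g,s \right)} = \frac{1}{66 + g}$
$\sqrt{- \frac{5051}{-40620} + a{\left(m,60 \right)}} = \sqrt{- \frac{5051}{-40620} + \frac{1}{66 + \frac{1}{5}}} = \sqrt{\left(-5051\right) \left(- \frac{1}{40620}\right) + \frac{1}{\frac{331}{5}}} = \sqrt{\frac{5051}{40620} + \frac{5}{331}} = \sqrt{\frac{1874981}{13445220}} = \frac{\sqrt{6302383010205}}{6722610}$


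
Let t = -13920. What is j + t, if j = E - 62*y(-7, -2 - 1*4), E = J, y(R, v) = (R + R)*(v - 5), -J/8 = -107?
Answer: -22612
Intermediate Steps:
J = 856 (J = -8*(-107) = 856)
y(R, v) = 2*R*(-5 + v) (y(R, v) = (2*R)*(-5 + v) = 2*R*(-5 + v))
E = 856
j = -8692 (j = 856 - 124*(-7)*(-5 + (-2 - 1*4)) = 856 - 124*(-7)*(-5 + (-2 - 4)) = 856 - 124*(-7)*(-5 - 6) = 856 - 124*(-7)*(-11) = 856 - 62*154 = 856 - 9548 = -8692)
j + t = -8692 - 13920 = -22612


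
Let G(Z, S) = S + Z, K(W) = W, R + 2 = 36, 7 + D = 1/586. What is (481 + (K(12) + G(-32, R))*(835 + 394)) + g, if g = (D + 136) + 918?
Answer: 10978125/586 ≈ 18734.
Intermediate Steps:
D = -4101/586 (D = -7 + 1/586 = -4101/586 ≈ -6.9983)
R = 34 (R = -2 + 36 = 34)
g = 613543/586 (g = (-4101/586 + 136) + 918 = 75595/586 + 918 = 613543/586 ≈ 1047.0)
(481 + (K(12) + G(-32, R))*(835 + 394)) + g = (481 + (12 + (34 - 32))*(835 + 394)) + 613543/586 = (481 + (12 + 2)*1229) + 613543/586 = (481 + 14*1229) + 613543/586 = (481 + 17206) + 613543/586 = 17687 + 613543/586 = 10978125/586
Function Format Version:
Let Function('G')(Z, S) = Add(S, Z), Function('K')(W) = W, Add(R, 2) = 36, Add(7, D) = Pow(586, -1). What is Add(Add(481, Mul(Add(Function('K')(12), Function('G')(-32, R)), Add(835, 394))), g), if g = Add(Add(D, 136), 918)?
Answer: Rational(10978125, 586) ≈ 18734.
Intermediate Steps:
D = Rational(-4101, 586) (D = Add(-7, Pow(586, -1)) = Add(-7, Rational(1, 586)) = Rational(-4101, 586) ≈ -6.9983)
R = 34 (R = Add(-2, 36) = 34)
g = Rational(613543, 586) (g = Add(Add(Rational(-4101, 586), 136), 918) = Add(Rational(75595, 586), 918) = Rational(613543, 586) ≈ 1047.0)
Add(Add(481, Mul(Add(Function('K')(12), Function('G')(-32, R)), Add(835, 394))), g) = Add(Add(481, Mul(Add(12, Add(34, -32)), Add(835, 394))), Rational(613543, 586)) = Add(Add(481, Mul(Add(12, 2), 1229)), Rational(613543, 586)) = Add(Add(481, Mul(14, 1229)), Rational(613543, 586)) = Add(Add(481, 17206), Rational(613543, 586)) = Add(17687, Rational(613543, 586)) = Rational(10978125, 586)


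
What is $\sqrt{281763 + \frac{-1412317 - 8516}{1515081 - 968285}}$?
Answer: $\frac{\sqrt{21060594386939985}}{273398} \approx 530.81$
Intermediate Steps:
$\sqrt{281763 + \frac{-1412317 - 8516}{1515081 - 968285}} = \sqrt{281763 - \frac{1420833}{546796}} = \sqrt{\frac{154065460515}{546796}} = \frac{\sqrt{21060594386939985}}{273398}$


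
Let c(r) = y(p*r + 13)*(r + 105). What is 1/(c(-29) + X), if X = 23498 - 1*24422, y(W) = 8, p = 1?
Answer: -1/316 ≈ -0.0031646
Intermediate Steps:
c(r) = 840 + 8*r (c(r) = 8*(r + 105) = 8*(105 + r) = 840 + 8*r)
X = -924 (X = 23498 - 24422 = -924)
1/(c(-29) + X) = 1/((840 + 8*(-29)) - 924) = 1/((840 - 232) - 924) = 1/(608 - 924) = 1/(-316) = -1/316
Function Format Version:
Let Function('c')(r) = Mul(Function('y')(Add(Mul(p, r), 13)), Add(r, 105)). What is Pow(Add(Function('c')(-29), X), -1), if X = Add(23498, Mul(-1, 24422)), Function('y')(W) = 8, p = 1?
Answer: Rational(-1, 316) ≈ -0.0031646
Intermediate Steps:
Function('c')(r) = Add(840, Mul(8, r)) (Function('c')(r) = Mul(8, Add(r, 105)) = Mul(8, Add(105, r)) = Add(840, Mul(8, r)))
X = -924 (X = Add(23498, -24422) = -924)
Pow(Add(Function('c')(-29), X), -1) = Pow(Add(Add(840, Mul(8, -29)), -924), -1) = Pow(Add(Add(840, -232), -924), -1) = Pow(Add(608, -924), -1) = Pow(-316, -1) = Rational(-1, 316)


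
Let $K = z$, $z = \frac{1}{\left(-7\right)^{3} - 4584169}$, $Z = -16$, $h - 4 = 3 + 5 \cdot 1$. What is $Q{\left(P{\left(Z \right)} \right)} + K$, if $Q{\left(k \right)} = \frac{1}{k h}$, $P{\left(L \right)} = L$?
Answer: $- \frac{17909}{3438384} \approx -0.0052086$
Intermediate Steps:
$h = 12$ ($h = 4 + \left(3 + 5 \cdot 1\right) = 4 + \left(3 + 5\right) = 4 + 8 = 12$)
$Q{\left(k \right)} = \frac{1}{12 k}$ ($Q{\left(k \right)} = \frac{1}{k 12} = \frac{1}{12 k}$)
$z = - \frac{1}{4584512}$ ($z = \frac{1}{-343 - 4584169} = \frac{1}{-4584512} = - \frac{1}{4584512} \approx -2.1813 \cdot 10^{-7}$)
$K = - \frac{1}{4584512} \approx -2.1813 \cdot 10^{-7}$
$Q{\left(P{\left(Z \right)} \right)} + K = \frac{1}{12 \left(-16\right)} - \frac{1}{4584512} = \frac{1}{12} \left(- \frac{1}{16}\right) - \frac{1}{4584512} = - \frac{1}{192} - \frac{1}{4584512} = - \frac{17909}{3438384}$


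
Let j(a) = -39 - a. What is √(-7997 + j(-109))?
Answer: I*√7927 ≈ 89.034*I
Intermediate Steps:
√(-7997 + j(-109)) = √(-7997 + (-39 - 1*(-109))) = √(-7997 + (-39 + 109)) = √(-7997 + 70) = √(-7927) = I*√7927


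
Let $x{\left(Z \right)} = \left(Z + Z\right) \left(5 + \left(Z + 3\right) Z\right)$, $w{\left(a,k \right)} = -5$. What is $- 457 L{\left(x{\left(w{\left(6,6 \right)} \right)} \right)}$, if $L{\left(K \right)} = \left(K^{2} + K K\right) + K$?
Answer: $-20496450$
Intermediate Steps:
$x{\left(Z \right)} = 2 Z \left(5 + Z \left(3 + Z\right)\right)$ ($x{\left(Z \right)} = 2 Z \left(5 + \left(3 + Z\right) Z\right) = 2 Z \left(5 + Z \left(3 + Z\right)\right)$)
$L{\left(K \right)} = K + 2 K^{2}$ ($L{\left(K \right)} = \left(K^{2} + K^{2}\right) + K = 2 K^{2} + K = K + 2 K^{2}$)
$- 457 L{\left(x{\left(w{\left(6,6 \right)} \right)} \right)} = - 457 \cdot 2 \left(-5\right) \left(5 + \left(-5\right)^{2} + 3 \left(-5\right)\right) \left(1 + 2 \cdot 2 \left(-5\right) \left(5 + \left(-5\right)^{2} + 3 \left(-5\right)\right)\right) = - 457 \cdot 2 \left(-5\right) \left(5 + 25 - 15\right) \left(1 + 2 \cdot 2 \left(-5\right) \left(5 + 25 - 15\right)\right) = - 457 \cdot 2 \left(-5\right) 15 \left(1 + 2 \cdot 2 \left(-5\right) 15\right) = - 457 \left(- 150 \left(1 + 2 \left(-150\right)\right)\right) = - 457 \left(- 150 \left(1 - 300\right)\right) = - 457 \left(\left(-150\right) \left(-299\right)\right) = \left(-457\right) 44850 = -20496450$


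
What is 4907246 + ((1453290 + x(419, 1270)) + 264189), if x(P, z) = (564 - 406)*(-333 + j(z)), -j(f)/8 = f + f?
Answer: 3361551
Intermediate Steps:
j(f) = -16*f (j(f) = -8*(f + f) = -16*f)
x(P, z) = -52614 - 2528*z (x(P, z) = (564 - 406)*(-333 - 16*z) = 158*(-333 - 16*z) = -52614 - 2528*z)
4907246 + ((1453290 + x(419, 1270)) + 264189) = 4907246 + ((1453290 + (-52614 - 2528*1270)) + 264189) = 4907246 + ((1453290 + (-52614 - 3210560)) + 264189) = 4907246 + ((1453290 - 3263174) + 264189) = 4907246 + (-1809884 + 264189) = 4907246 - 1545695 = 3361551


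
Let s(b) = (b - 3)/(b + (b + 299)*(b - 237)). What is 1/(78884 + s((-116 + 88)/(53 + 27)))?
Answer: 28353971/2236674649704 ≈ 1.2677e-5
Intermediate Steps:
s(b) = (-3 + b)/(b + (-237 + b)*(299 + b)) (s(b) = (-3 + b)/(b + (299 + b)*(-237 + b)) = (-3 + b)/(b + (-237 + b)*(299 + b)))
1/(78884 + s((-116 + 88)/(53 + 27))) = 1/(78884 + (-3 + (-116 + 88)/(53 + 27))/(-70863 + ((-116 + 88)/(53 + 27))**2 + 63*((-116 + 88)/(53 + 27)))) = 1/(78884 + (-3 - 28/80)/(-70863 + (-28/80)**2 + 63*(-28/80))) = 1/(78884 + (-3 - 28*1/80)/(-70863 + (-28*1/80)**2 + 63*(-28*1/80))) = 1/(78884 + (-3 - 7/20)/(-70863 + (-7/20)**2 + 63*(-7/20))) = 1/(78884 - 67/20/(-70863 + 49/400 - 441/20)) = 1/(78884 - 67/20/(-28353971/400)) = 1/(78884 - 400/28353971*(-67/20)) = 1/(78884 + 1340/28353971) = 1/(2236674649704/28353971) = 28353971/2236674649704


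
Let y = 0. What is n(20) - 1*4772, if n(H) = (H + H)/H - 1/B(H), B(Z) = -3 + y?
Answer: -14309/3 ≈ -4769.7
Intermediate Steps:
B(Z) = -3 (B(Z) = -3 + 0 = -3)
n(H) = 7/3 (n(H) = (H + H)/H - 1/(-3) = (2*H)/H - 1*(-1/3) = 2 + 1/3 = 7/3)
n(20) - 1*4772 = 7/3 - 1*4772 = 7/3 - 4772 = -14309/3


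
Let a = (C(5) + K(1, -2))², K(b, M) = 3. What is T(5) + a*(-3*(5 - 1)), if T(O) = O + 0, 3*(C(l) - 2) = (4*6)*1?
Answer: -2023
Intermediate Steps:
C(l) = 10 (C(l) = 2 + ((4*6)*1)/3 = 2 + (24*1)/3 = 2 + (⅓)*24 = 2 + 8 = 10)
a = 169 (a = (10 + 3)² = 13² = 169)
T(O) = O
T(5) + a*(-3*(5 - 1)) = 5 + 169*(-3*(5 - 1)) = 5 + 169*(-3*4) = 5 + 169*(-12) = 5 - 2028 = -2023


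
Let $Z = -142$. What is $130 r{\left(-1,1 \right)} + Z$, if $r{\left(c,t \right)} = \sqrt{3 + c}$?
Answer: $-142 + 130 \sqrt{2} \approx 41.848$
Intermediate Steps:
$130 r{\left(-1,1 \right)} + Z = 130 \sqrt{3 - 1} - 142 = 130 \sqrt{2} - 142 = -142 + 130 \sqrt{2}$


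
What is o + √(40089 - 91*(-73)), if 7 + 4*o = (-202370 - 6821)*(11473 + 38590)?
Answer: -2618182260 + 2*√11683 ≈ -2.6182e+9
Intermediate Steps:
o = -2618182260 (o = -7/4 + ((-202370 - 6821)*(11473 + 38590))/4 = -7/4 + (-209191*50063)/4 = -7/4 + (¼)*(-10472729033) = -7/4 - 10472729033/4 = -2618182260)
o + √(40089 - 91*(-73)) = -2618182260 + √(40089 - 91*(-73)) = -2618182260 + √(40089 + 6643) = -2618182260 + √46732 = -2618182260 + 2*√11683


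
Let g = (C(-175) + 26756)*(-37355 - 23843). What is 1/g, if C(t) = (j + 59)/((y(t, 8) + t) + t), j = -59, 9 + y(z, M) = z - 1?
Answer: -1/1637413688 ≈ -6.1072e-10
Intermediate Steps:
y(z, M) = -10 + z (y(z, M) = -9 + (z - 1) = -9 + (-1 + z) = -10 + z)
C(t) = 0 (C(t) = (-59 + 59)/(((-10 + t) + t) + t) = 0/((-10 + 2*t) + t) = 0/(-10 + 3*t) = 0)
g = -1637413688 (g = (0 + 26756)*(-37355 - 23843) = 26756*(-61198) = -1637413688)
1/g = 1/(-1637413688) = -1/1637413688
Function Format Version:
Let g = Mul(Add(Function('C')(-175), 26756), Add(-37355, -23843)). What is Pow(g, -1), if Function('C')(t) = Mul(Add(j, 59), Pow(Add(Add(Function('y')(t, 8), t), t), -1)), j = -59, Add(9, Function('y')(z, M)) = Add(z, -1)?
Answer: Rational(-1, 1637413688) ≈ -6.1072e-10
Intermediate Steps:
Function('y')(z, M) = Add(-10, z) (Function('y')(z, M) = Add(-9, Add(z, -1)) = Add(-9, Add(-1, z)) = Add(-10, z))
Function('C')(t) = 0 (Function('C')(t) = Mul(Add(-59, 59), Pow(Add(Add(Add(-10, t), t), t), -1)) = Mul(0, Pow(Add(Add(-10, Mul(2, t)), t), -1)) = Mul(0, Pow(Add(-10, Mul(3, t)), -1)) = 0)
g = -1637413688 (g = Mul(Add(0, 26756), Add(-37355, -23843)) = Mul(26756, -61198) = -1637413688)
Pow(g, -1) = Pow(-1637413688, -1) = Rational(-1, 1637413688)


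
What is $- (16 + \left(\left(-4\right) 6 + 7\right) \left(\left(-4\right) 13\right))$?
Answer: $-900$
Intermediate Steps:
$- (16 + \left(\left(-4\right) 6 + 7\right) \left(\left(-4\right) 13\right)) = - (16 + \left(-24 + 7\right) \left(-52\right)) = - (16 - -884) = - (16 + 884) = \left(-1\right) 900 = -900$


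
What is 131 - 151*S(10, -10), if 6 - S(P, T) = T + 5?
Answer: -1530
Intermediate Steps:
S(P, T) = 1 - T (S(P, T) = 6 - (T + 5) = 6 - (5 + T) = 6 + (-5 - T) = 1 - T)
131 - 151*S(10, -10) = 131 - 151*(1 - 1*(-10)) = 131 - 151*(1 + 10) = 131 - 151*11 = 131 - 1661 = -1530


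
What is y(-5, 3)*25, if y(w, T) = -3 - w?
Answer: 50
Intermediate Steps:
y(-5, 3)*25 = (-3 - 1*(-5))*25 = (-3 + 5)*25 = 2*25 = 50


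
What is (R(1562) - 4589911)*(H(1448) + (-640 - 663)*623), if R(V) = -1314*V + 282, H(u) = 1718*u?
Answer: -11131457151815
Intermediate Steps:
R(V) = 282 - 1314*V
(R(1562) - 4589911)*(H(1448) + (-640 - 663)*623) = ((282 - 1314*1562) - 4589911)*(1718*1448 + (-640 - 663)*623) = ((282 - 2052468) - 4589911)*(2487664 - 1303*623) = (-2052186 - 4589911)*(2487664 - 811769) = -6642097*1675895 = -11131457151815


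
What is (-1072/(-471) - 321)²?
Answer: 22535714161/221841 ≈ 1.0159e+5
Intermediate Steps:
(-1072/(-471) - 321)² = (-1072*(-1/471) - 321)² = (1072/471 - 321)² = (-150119/471)² = 22535714161/221841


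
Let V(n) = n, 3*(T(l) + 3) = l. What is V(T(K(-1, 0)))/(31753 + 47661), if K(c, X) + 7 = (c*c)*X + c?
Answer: -17/238242 ≈ -7.1356e-5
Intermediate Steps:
K(c, X) = -7 + c + X*c**2 (K(c, X) = -7 + ((c*c)*X + c) = -7 + (c**2*X + c) = -7 + (X*c**2 + c) = -7 + (c + X*c**2) = -7 + c + X*c**2)
T(l) = -3 + l/3
V(T(K(-1, 0)))/(31753 + 47661) = (-3 + (-7 - 1 + 0*(-1)**2)/3)/(31753 + 47661) = (-3 + (-7 - 1 + 0*1)/3)/79414 = (-3 + (-7 - 1 + 0)/3)*(1/79414) = (-3 + (1/3)*(-8))*(1/79414) = (-3 - 8/3)*(1/79414) = -17/3*1/79414 = -17/238242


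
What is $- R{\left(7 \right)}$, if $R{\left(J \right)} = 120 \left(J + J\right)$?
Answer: $-1680$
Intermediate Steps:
$R{\left(J \right)} = 240 J$ ($R{\left(J \right)} = 120 \cdot 2 J = 240 J$)
$- R{\left(7 \right)} = - 240 \cdot 7 = \left(-1\right) 1680 = -1680$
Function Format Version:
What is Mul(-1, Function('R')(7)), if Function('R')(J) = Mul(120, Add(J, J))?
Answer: -1680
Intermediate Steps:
Function('R')(J) = Mul(240, J) (Function('R')(J) = Mul(120, Mul(2, J)) = Mul(240, J))
Mul(-1, Function('R')(7)) = Mul(-1, Mul(240, 7)) = Mul(-1, 1680) = -1680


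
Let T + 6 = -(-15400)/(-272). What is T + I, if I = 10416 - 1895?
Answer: 287585/34 ≈ 8458.4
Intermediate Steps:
I = 8521
T = -2129/34 (T = -6 - (-15400)/(-272) = -6 - (-15400)*(-1)/272 = -6 - 28*275/136 = -6 - 1925/34 = -2129/34 ≈ -62.618)
T + I = -2129/34 + 8521 = 287585/34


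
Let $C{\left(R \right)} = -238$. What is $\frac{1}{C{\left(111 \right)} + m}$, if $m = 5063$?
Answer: $\frac{1}{4825} \approx 0.00020725$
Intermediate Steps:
$\frac{1}{C{\left(111 \right)} + m} = \frac{1}{-238 + 5063} = \frac{1}{4825}$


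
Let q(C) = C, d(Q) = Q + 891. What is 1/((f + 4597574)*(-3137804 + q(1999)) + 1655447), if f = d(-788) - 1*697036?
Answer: -1/12231647895558 ≈ -8.1755e-14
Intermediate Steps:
d(Q) = 891 + Q
f = -696933 (f = (891 - 788) - 1*697036 = 103 - 697036 = -696933)
1/((f + 4597574)*(-3137804 + q(1999)) + 1655447) = 1/((-696933 + 4597574)*(-3137804 + 1999) + 1655447) = 1/(3900641*(-3135805) + 1655447) = 1/(-12231649551005 + 1655447) = 1/(-12231647895558) = -1/12231647895558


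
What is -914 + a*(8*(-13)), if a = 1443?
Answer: -150986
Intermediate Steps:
-914 + a*(8*(-13)) = -914 + 1443*(8*(-13)) = -914 + 1443*(-104) = -914 - 150072 = -150986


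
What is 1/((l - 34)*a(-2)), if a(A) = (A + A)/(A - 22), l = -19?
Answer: -6/53 ≈ -0.11321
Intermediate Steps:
a(A) = 2*A/(-22 + A) (a(A) = (2*A)/(-22 + A) = 2*A/(-22 + A))
1/((l - 34)*a(-2)) = 1/((-19 - 34)*(2*(-2)/(-22 - 2))) = 1/(-106*(-2)/(-24)) = 1/(-106*(-2)*(-1)/24) = 1/(-53*⅙) = 1/(-53/6) = -6/53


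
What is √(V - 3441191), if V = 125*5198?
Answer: I*√2791441 ≈ 1670.8*I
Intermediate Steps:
V = 649750
√(V - 3441191) = √(649750 - 3441191) = √(-2791441) = I*√2791441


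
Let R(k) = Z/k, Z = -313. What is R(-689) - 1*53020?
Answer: -36530467/689 ≈ -53020.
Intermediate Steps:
R(k) = -313/k
R(-689) - 1*53020 = -313/(-689) - 1*53020 = -313*(-1/689) - 53020 = 313/689 - 53020 = -36530467/689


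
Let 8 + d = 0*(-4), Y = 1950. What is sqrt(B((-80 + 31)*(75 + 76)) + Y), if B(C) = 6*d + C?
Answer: I*sqrt(5497) ≈ 74.142*I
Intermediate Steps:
d = -8 (d = -8 + 0*(-4) = -8 + 0 = -8)
B(C) = -48 + C (B(C) = 6*(-8) + C = -48 + C)
sqrt(B((-80 + 31)*(75 + 76)) + Y) = sqrt((-48 + (-80 + 31)*(75 + 76)) + 1950) = sqrt((-48 - 49*151) + 1950) = sqrt((-48 - 7399) + 1950) = sqrt(-7447 + 1950) = sqrt(-5497) = I*sqrt(5497)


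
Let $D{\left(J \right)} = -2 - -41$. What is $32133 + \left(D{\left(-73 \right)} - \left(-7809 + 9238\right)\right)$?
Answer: $30743$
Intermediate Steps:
$D{\left(J \right)} = 39$ ($D{\left(J \right)} = -2 + 41 = 39$)
$32133 + \left(D{\left(-73 \right)} - \left(-7809 + 9238\right)\right) = 32133 + \left(39 - \left(-7809 + 9238\right)\right) = 32133 + \left(39 - 1429\right) = 32133 - 1390 = 30743$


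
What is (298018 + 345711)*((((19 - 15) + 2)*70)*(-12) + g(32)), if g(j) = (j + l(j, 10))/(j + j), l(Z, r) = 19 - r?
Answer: -207614833351/64 ≈ -3.2440e+9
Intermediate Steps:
g(j) = (9 + j)/(2*j) (g(j) = (j + (19 - 1*10))/(j + j) = (j + (19 - 10))/((2*j)) = (j + 9)*(1/(2*j)) = (9 + j)*(1/(2*j)) = (9 + j)/(2*j))
(298018 + 345711)*((((19 - 15) + 2)*70)*(-12) + g(32)) = (298018 + 345711)*((((19 - 15) + 2)*70)*(-12) + (½)*(9 + 32)/32) = 643729*(((4 + 2)*70)*(-12) + (½)*(1/32)*41) = 643729*((6*70)*(-12) + 41/64) = 643729*(420*(-12) + 41/64) = 643729*(-5040 + 41/64) = 643729*(-322519/64) = -207614833351/64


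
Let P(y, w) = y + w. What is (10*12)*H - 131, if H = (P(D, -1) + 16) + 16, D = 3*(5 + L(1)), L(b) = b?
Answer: 5749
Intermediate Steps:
D = 18 (D = 3*(5 + 1) = 3*6 = 18)
P(y, w) = w + y
H = 49 (H = ((-1 + 18) + 16) + 16 = (17 + 16) + 16 = 33 + 16 = 49)
(10*12)*H - 131 = (10*12)*49 - 131 = 120*49 - 131 = 5880 - 131 = 5749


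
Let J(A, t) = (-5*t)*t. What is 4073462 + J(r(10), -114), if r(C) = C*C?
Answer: 4008482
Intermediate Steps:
r(C) = C**2
J(A, t) = -5*t**2
4073462 + J(r(10), -114) = 4073462 - 5*(-114)**2 = 4073462 - 5*12996 = 4073462 - 64980 = 4008482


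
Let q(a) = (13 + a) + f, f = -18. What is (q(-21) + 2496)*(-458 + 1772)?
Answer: 3245580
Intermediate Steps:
q(a) = -5 + a (q(a) = (13 + a) - 18 = -5 + a)
(q(-21) + 2496)*(-458 + 1772) = ((-5 - 21) + 2496)*(-458 + 1772) = (-26 + 2496)*1314 = 2470*1314 = 3245580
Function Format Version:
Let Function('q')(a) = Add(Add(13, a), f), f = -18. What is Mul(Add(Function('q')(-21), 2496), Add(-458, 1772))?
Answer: 3245580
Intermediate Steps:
Function('q')(a) = Add(-5, a) (Function('q')(a) = Add(Add(13, a), -18) = Add(-5, a))
Mul(Add(Function('q')(-21), 2496), Add(-458, 1772)) = Mul(Add(Add(-5, -21), 2496), Add(-458, 1772)) = Mul(Add(-26, 2496), 1314) = Mul(2470, 1314) = 3245580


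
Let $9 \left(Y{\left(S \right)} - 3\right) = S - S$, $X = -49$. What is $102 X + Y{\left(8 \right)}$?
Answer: $-4995$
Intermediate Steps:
$Y{\left(S \right)} = 3$ ($Y{\left(S \right)} = 3 + \frac{S - S}{9} = 3 + \frac{1}{9} \cdot 0 = 3 + 0 = 3$)
$102 X + Y{\left(8 \right)} = 102 \left(-49\right) + 3 = -4998 + 3 = -4995$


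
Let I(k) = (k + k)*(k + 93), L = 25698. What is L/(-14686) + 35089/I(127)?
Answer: -460343593/410326840 ≈ -1.1219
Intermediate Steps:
I(k) = 2*k*(93 + k) (I(k) = (2*k)*(93 + k) = 2*k*(93 + k))
L/(-14686) + 35089/I(127) = 25698/(-14686) + 35089/((2*127*(93 + 127))) = 25698*(-1/14686) + 35089/((2*127*220)) = -12849/7343 + 35089/55880 = -460343593/410326840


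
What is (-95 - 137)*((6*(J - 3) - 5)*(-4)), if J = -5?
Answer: -49184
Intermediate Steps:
(-95 - 137)*((6*(J - 3) - 5)*(-4)) = (-95 - 137)*((6*(-5 - 3) - 5)*(-4)) = -232*(6*(-8) - 5)*(-4) = -232*(-48 - 5)*(-4) = -(-12296)*(-4) = -232*212 = -49184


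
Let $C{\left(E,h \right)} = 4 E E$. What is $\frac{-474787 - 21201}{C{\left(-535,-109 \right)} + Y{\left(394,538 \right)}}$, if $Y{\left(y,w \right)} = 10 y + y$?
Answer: $- \frac{247994}{574617} \approx -0.43158$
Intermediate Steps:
$Y{\left(y,w \right)} = 11 y$
$C{\left(E,h \right)} = 4 E^{2}$
$\frac{-474787 - 21201}{C{\left(-535,-109 \right)} + Y{\left(394,538 \right)}} = \frac{-474787 - 21201}{4 \left(-535\right)^{2} + 11 \cdot 394} = - \frac{495988}{4 \cdot 286225 + 4334} = - \frac{495988}{1144900 + 4334} = - \frac{495988}{1149234} = \left(-495988\right) \frac{1}{1149234} = - \frac{247994}{574617}$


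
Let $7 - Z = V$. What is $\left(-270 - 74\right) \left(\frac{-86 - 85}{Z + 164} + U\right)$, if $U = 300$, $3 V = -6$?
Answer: $- \frac{17794776}{173} \approx -1.0286 \cdot 10^{5}$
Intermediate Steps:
$V = -2$ ($V = \frac{1}{3} \left(-6\right) = -2$)
$Z = 9$ ($Z = 7 - -2 = 7 + 2 = 9$)
$\left(-270 - 74\right) \left(\frac{-86 - 85}{Z + 164} + U\right) = \left(-270 - 74\right) \left(\frac{-86 - 85}{9 + 164} + 300\right) = - 344 \left(- \frac{171}{173} + 300\right) = \left(-344\right) \frac{51729}{173} = - \frac{17794776}{173}$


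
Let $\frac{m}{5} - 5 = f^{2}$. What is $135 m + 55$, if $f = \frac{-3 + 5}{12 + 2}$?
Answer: $\frac{168745}{49} \approx 3443.8$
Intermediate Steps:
$f = \frac{1}{7}$ ($f = \frac{2}{14} = 2 \cdot \frac{1}{14} = \frac{1}{7} \approx 0.14286$)
$m = \frac{1230}{49}$ ($m = 25 + \frac{5}{49} = \frac{1230}{49} \approx 25.102$)
$135 m + 55 = 135 \cdot \frac{1230}{49} + 55 = \frac{166050}{49} + 55 = \frac{168745}{49}$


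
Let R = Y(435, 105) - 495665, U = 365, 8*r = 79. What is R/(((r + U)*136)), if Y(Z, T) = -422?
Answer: -496087/50983 ≈ -9.7304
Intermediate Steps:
r = 79/8 (r = (⅛)*79 = 79/8 ≈ 9.8750)
R = -496087 (R = -422 - 495665 = -496087)
R/(((r + U)*136)) = -496087*1/(136*(79/8 + 365)) = -496087/((2999/8)*136) = -496087/50983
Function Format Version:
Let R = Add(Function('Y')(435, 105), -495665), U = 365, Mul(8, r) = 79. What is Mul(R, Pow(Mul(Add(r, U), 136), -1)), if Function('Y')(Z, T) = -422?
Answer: Rational(-496087, 50983) ≈ -9.7304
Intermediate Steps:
r = Rational(79, 8) (r = Mul(Rational(1, 8), 79) = Rational(79, 8) ≈ 9.8750)
R = -496087 (R = Add(-422, -495665) = -496087)
Mul(R, Pow(Mul(Add(r, U), 136), -1)) = Mul(-496087, Pow(Mul(Add(Rational(79, 8), 365), 136), -1)) = Mul(-496087, Pow(Mul(Rational(2999, 8), 136), -1)) = Mul(-496087, Pow(50983, -1)) = Mul(-496087, Rational(1, 50983)) = Rational(-496087, 50983)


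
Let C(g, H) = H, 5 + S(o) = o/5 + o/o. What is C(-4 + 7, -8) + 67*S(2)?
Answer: -1246/5 ≈ -249.20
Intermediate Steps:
S(o) = -4 + o/5 (S(o) = -5 + (o/5 + o/o) = -5 + (o*(⅕) + 1) = -5 + (o/5 + 1) = -5 + (1 + o/5) = -4 + o/5)
C(-4 + 7, -8) + 67*S(2) = -8 + 67*(-4 + (⅕)*2) = -8 + 67*(-4 + ⅖) = -8 + 67*(-18/5) = -8 - 1206/5 = -1246/5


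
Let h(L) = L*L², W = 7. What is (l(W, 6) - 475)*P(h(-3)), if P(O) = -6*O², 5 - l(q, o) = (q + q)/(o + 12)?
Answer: 2059182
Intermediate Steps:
l(q, o) = 5 - 2*q/(12 + o) (l(q, o) = 5 - (q + q)/(o + 12) = 5 - 2*q/(12 + o))
h(L) = L³
(l(W, 6) - 475)*P(h(-3)) = ((60 - 2*7 + 5*6)/(12 + 6) - 475)*(-6*((-3)³)²) = ((60 - 14 + 30)/18 - 475)*(-6*(-27)²) = ((1/18)*76 - 475)*(-6*729) = (38/9 - 475)*(-4374) = -4237/9*(-4374) = 2059182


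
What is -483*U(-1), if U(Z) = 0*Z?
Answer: 0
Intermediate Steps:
U(Z) = 0
-483*U(-1) = -483*0 = 0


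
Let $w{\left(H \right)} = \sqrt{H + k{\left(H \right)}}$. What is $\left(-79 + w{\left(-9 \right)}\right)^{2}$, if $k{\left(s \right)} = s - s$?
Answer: $6232 - 474 i \approx 6232.0 - 474.0 i$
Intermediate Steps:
$k{\left(s \right)} = 0$
$w{\left(H \right)} = \sqrt{H}$ ($w{\left(H \right)} = \sqrt{H + 0} = \sqrt{H}$)
$\left(-79 + w{\left(-9 \right)}\right)^{2} = \left(-79 + \sqrt{-9}\right)^{2} = \left(-79 + 3 i\right)^{2}$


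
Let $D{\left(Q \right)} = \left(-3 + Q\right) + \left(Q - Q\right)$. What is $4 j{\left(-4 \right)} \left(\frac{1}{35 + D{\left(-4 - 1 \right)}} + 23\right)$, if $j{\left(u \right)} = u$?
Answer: $- \frac{9952}{27} \approx -368.59$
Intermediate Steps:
$D{\left(Q \right)} = -3 + Q$ ($D{\left(Q \right)} = \left(-3 + Q\right) + 0 = -3 + Q$)
$4 j{\left(-4 \right)} \left(\frac{1}{35 + D{\left(-4 - 1 \right)}} + 23\right) = 4 \left(-4\right) \left(\frac{1}{35 - 8} + 23\right) = - 16 \left(\frac{1}{35 - 8} + 23\right) = - 16 \left(\frac{1}{27} + 23\right) = \left(-16\right) \frac{622}{27} = - \frac{9952}{27}$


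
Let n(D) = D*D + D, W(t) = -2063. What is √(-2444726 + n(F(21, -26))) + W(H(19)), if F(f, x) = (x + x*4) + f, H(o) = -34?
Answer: -2063 + I*√2432954 ≈ -2063.0 + 1559.8*I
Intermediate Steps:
F(f, x) = f + 5*x (F(f, x) = (x + 4*x) + f = 5*x + f = f + 5*x)
n(D) = D + D² (n(D) = D² + D = D + D²)
√(-2444726 + n(F(21, -26))) + W(H(19)) = √(-2444726 + (21 + 5*(-26))*(1 + (21 + 5*(-26)))) - 2063 = √(-2444726 + (21 - 130)*(1 + (21 - 130))) - 2063 = √(-2444726 - 109*(1 - 109)) - 2063 = √(-2444726 - 109*(-108)) - 2063 = √(-2444726 + 11772) - 2063 = √(-2432954) - 2063 = I*√2432954 - 2063 = -2063 + I*√2432954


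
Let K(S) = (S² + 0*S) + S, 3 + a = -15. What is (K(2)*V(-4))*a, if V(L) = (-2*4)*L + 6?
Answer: -4104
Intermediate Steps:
a = -18 (a = -3 - 15 = -18)
K(S) = S + S² (K(S) = (S² + 0) + S = S² + S = S + S²)
V(L) = 6 - 8*L (V(L) = -8*L + 6 = 6 - 8*L)
(K(2)*V(-4))*a = ((2*(1 + 2))*(6 - 8*(-4)))*(-18) = ((2*3)*(6 + 32))*(-18) = (6*38)*(-18) = 228*(-18) = -4104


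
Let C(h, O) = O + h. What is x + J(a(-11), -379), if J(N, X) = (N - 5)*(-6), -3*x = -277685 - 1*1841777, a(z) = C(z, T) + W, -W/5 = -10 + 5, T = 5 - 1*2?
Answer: 2119246/3 ≈ 7.0642e+5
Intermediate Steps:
T = 3 (T = 5 - 2 = 3)
W = 25 (W = -5*(-10 + 5) = -5*(-5) = 25)
a(z) = 28 + z (a(z) = (3 + z) + 25 = 28 + z)
x = 2119462/3 (x = -(-277685 - 1*1841777)/3 = -(-277685 - 1841777)/3 = -⅓*(-2119462) = 2119462/3 ≈ 7.0649e+5)
J(N, X) = 30 - 6*N (J(N, X) = (-5 + N)*(-6) = 30 - 6*N)
x + J(a(-11), -379) = 2119462/3 + (30 - 6*(28 - 11)) = 2119462/3 + (30 - 6*17) = 2119462/3 + (30 - 102) = 2119462/3 - 72 = 2119246/3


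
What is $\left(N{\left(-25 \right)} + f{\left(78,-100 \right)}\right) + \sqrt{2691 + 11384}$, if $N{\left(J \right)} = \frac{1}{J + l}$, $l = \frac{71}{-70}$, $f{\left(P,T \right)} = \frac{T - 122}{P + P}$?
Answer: $- \frac{69197}{47346} + 5 \sqrt{563} \approx 117.18$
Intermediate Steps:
$f{\left(P,T \right)} = \frac{-122 + T}{2 P}$
$l = - \frac{71}{70}$ ($l = 71 \left(- \frac{1}{70}\right) = - \frac{71}{70} \approx -1.0143$)
$N{\left(J \right)} = \frac{1}{- \frac{71}{70} + J}$ ($N{\left(J \right)} = \frac{1}{J - \frac{71}{70}} = \frac{1}{- \frac{71}{70} + J}$)
$\left(N{\left(-25 \right)} + f{\left(78,-100 \right)}\right) + \sqrt{2691 + 11384} = \left(\frac{70}{-71 + 70 \left(-25\right)} + \frac{-122 - 100}{2 \cdot 78}\right) + \sqrt{2691 + 11384} = \left(\frac{70}{-71 - 1750} + \frac{1}{2} \cdot \frac{1}{78} \left(-222\right)\right) + \sqrt{14075} = \left(\frac{70}{-1821} - \frac{37}{26}\right) + 5 \sqrt{563} = \left(70 \left(- \frac{1}{1821}\right) - \frac{37}{26}\right) + 5 \sqrt{563} = \left(- \frac{70}{1821} - \frac{37}{26}\right) + 5 \sqrt{563} = - \frac{69197}{47346} + 5 \sqrt{563}$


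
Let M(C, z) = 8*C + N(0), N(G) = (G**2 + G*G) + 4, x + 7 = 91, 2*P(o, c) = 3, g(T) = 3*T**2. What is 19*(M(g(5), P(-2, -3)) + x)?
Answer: 13072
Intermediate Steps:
P(o, c) = 3/2 (P(o, c) = (1/2)*3 = 3/2)
x = 84 (x = -7 + 91 = 84)
N(G) = 4 + 2*G**2 (N(G) = (G**2 + G**2) + 4 = 2*G**2 + 4 = 4 + 2*G**2)
M(C, z) = 4 + 8*C (M(C, z) = 8*C + (4 + 2*0**2) = 8*C + (4 + 2*0) = 8*C + (4 + 0) = 8*C + 4 = 4 + 8*C)
19*(M(g(5), P(-2, -3)) + x) = 19*((4 + 8*(3*5**2)) + 84) = 19*((4 + 8*(3*25)) + 84) = 19*((4 + 8*75) + 84) = 19*((4 + 600) + 84) = 19*(604 + 84) = 19*688 = 13072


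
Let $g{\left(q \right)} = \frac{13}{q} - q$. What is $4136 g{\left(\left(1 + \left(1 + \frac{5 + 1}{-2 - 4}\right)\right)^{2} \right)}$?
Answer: $49632$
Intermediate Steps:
$g{\left(q \right)} = - q + \frac{13}{q}$
$4136 g{\left(\left(1 + \left(1 + \frac{5 + 1}{-2 - 4}\right)\right)^{2} \right)} = 4136 \left(- \left(1 + \left(1 + \frac{5 + 1}{-2 - 4}\right)\right)^{2} + \frac{13}{\left(1 + \left(1 + \frac{5 + 1}{-2 - 4}\right)\right)^{2}}\right) = 4136 \left(- \left(1 + \left(1 + \frac{6}{-6}\right)\right)^{2} + \frac{13}{\left(1 + \left(1 + \frac{6}{-6}\right)\right)^{2}}\right) = 4136 \left(- \left(1 + \left(1 + 6 \left(- \frac{1}{6}\right)\right)\right)^{2} + \frac{13}{\left(1 + \left(1 + 6 \left(- \frac{1}{6}\right)\right)\right)^{2}}\right) = 4136 \left(- \left(1 + \left(1 - 1\right)\right)^{2} + \frac{13}{\left(1 + \left(1 - 1\right)\right)^{2}}\right) = 4136 \left(- \left(1 + 0\right)^{2} + \frac{13}{\left(1 + 0\right)^{2}}\right) = 4136 \left(- 1^{2} + \frac{13}{1^{2}}\right) = 4136 \left(\left(-1\right) 1 + \frac{13}{1}\right) = 4136 \left(-1 + 13 \cdot 1\right) = 4136 \left(-1 + 13\right) = 4136 \cdot 12 = 49632$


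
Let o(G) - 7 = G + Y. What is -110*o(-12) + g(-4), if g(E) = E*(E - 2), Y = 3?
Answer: 244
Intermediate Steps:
o(G) = 10 + G (o(G) = 7 + (G + 3) = 7 + (3 + G) = 10 + G)
g(E) = E*(-2 + E)
-110*o(-12) + g(-4) = -110*(10 - 12) - 4*(-2 - 4) = -110*(-2) - 4*(-6) = 220 + 24 = 244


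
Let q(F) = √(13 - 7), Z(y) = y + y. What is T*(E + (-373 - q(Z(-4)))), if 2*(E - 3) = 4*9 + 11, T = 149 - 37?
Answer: -38808 - 112*√6 ≈ -39082.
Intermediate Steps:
Z(y) = 2*y
q(F) = √6
T = 112
E = 53/2 (E = 3 + (4*9 + 11)/2 = 3 + (36 + 11)/2 = 3 + (½)*47 = 3 + 47/2 = 53/2 ≈ 26.500)
T*(E + (-373 - q(Z(-4)))) = 112*(53/2 + (-373 - √6)) = 112*(-693/2 - √6) = -38808 - 112*√6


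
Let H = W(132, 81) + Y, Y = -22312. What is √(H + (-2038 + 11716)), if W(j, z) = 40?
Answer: I*√12594 ≈ 112.22*I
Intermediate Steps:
H = -22272 (H = 40 - 22312 = -22272)
√(H + (-2038 + 11716)) = √(-22272 + (-2038 + 11716)) = √(-22272 + 9678) = √(-12594) = I*√12594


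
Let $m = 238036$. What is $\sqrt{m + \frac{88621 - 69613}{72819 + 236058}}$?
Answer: $\frac{2 \sqrt{630828631107685}}{102959} \approx 487.89$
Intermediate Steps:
$\sqrt{m + \frac{88621 - 69613}{72819 + 236058}} = \sqrt{238036 + \frac{88621 - 69613}{72819 + 236058}} = \sqrt{238036 + \frac{19008}{308877}} = \sqrt{238036 + 19008 \cdot \frac{1}{308877}} = \sqrt{238036 + \frac{6336}{102959}} = \sqrt{\frac{24507954860}{102959}} = \frac{2 \sqrt{630828631107685}}{102959}$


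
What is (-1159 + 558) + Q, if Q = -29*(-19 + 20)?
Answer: -630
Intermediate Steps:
Q = -29 (Q = -29*1 = -29)
(-1159 + 558) + Q = (-1159 + 558) - 29 = -601 - 29 = -630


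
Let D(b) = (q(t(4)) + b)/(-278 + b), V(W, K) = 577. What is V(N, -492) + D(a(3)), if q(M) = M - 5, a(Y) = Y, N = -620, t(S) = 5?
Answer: 158672/275 ≈ 576.99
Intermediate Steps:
q(M) = -5 + M
D(b) = b/(-278 + b) (D(b) = ((-5 + 5) + b)/(-278 + b) = (0 + b)/(-278 + b) = b/(-278 + b))
V(N, -492) + D(a(3)) = 577 + 3/(-278 + 3) = 577 + 3/(-275) = 577 + 3*(-1/275) = 577 - 3/275 = 158672/275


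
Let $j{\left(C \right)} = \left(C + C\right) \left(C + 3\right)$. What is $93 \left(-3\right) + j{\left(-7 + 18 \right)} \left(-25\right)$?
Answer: $-7979$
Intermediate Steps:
$j{\left(C \right)} = 2 C \left(3 + C\right)$
$93 \left(-3\right) + j{\left(-7 + 18 \right)} \left(-25\right) = 93 \left(-3\right) + 2 \left(-7 + 18\right) \left(3 + \left(-7 + 18\right)\right) \left(-25\right) = -279 + 2 \cdot 11 \left(3 + 11\right) \left(-25\right) = -279 + 2 \cdot 11 \cdot 14 \left(-25\right) = -279 + 308 \left(-25\right) = -279 - 7700 = -7979$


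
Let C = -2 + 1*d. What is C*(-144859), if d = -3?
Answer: 724295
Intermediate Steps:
C = -5 (C = -2 + 1*(-3) = -2 - 3 = -5)
C*(-144859) = -5*(-144859) = 724295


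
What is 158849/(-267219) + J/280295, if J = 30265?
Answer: -7287439484/14980029921 ≈ -0.48648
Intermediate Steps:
158849/(-267219) + J/280295 = 158849/(-267219) + 30265/280295 = 158849*(-1/267219) + 30265*(1/280295) = -158849/267219 + 6053/56059 = -7287439484/14980029921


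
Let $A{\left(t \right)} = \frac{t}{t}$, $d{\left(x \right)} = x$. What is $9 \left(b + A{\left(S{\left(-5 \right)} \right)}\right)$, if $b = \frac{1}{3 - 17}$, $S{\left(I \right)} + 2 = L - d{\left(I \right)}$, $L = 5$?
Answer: $\frac{117}{14} \approx 8.3571$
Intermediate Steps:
$S{\left(I \right)} = 3 - I$ ($S{\left(I \right)} = -2 - \left(-5 + I\right) = 3 - I$)
$A{\left(t \right)} = 1$
$b = - \frac{1}{14}$ ($b = \frac{1}{-14} = - \frac{1}{14} \approx -0.071429$)
$9 \left(b + A{\left(S{\left(-5 \right)} \right)}\right) = 9 \left(- \frac{1}{14} + 1\right) = 9 \cdot \frac{13}{14} = \frac{117}{14}$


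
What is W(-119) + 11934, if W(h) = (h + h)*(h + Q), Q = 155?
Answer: 3366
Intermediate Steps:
W(h) = 2*h*(155 + h) (W(h) = (h + h)*(h + 155) = (2*h)*(155 + h) = 2*h*(155 + h))
W(-119) + 11934 = 2*(-119)*(155 - 119) + 11934 = 2*(-119)*36 + 11934 = -8568 + 11934 = 3366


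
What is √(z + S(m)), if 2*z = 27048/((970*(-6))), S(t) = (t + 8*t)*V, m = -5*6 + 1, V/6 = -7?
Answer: √2577989855/485 ≈ 104.69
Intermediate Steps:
V = -42 (V = 6*(-7) = -42)
m = -29 (m = -30 + 1 = -29)
S(t) = -378*t (S(t) = (t + 8*t)*(-42) = (9*t)*(-42) = -378*t)
z = -1127/485 (z = (27048/((970*(-6))))/2 = (27048/(-5820))/2 = (27048*(-1/5820))/2 = (½)*(-2254/485) = -1127/485 ≈ -2.3237)
√(z + S(m)) = √(-1127/485 - 378*(-29)) = √(-1127/485 + 10962) = √(5315443/485) = √2577989855/485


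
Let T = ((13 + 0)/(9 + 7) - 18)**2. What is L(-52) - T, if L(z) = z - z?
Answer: -75625/256 ≈ -295.41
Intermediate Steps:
L(z) = 0
T = 75625/256 (T = (13/16 - 18)**2 = (-275/16)**2 = 75625/256 ≈ 295.41)
L(-52) - T = 0 - 1*75625/256 = 0 - 75625/256 = -75625/256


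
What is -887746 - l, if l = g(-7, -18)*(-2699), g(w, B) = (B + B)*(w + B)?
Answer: 1541354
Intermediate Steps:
g(w, B) = 2*B*(B + w) (g(w, B) = (2*B)*(B + w) = 2*B*(B + w))
l = -2429100 (l = (2*(-18)*(-18 - 7))*(-2699) = (2*(-18)*(-25))*(-2699) = 900*(-2699) = -2429100)
-887746 - l = -887746 - 1*(-2429100) = -887746 + 2429100 = 1541354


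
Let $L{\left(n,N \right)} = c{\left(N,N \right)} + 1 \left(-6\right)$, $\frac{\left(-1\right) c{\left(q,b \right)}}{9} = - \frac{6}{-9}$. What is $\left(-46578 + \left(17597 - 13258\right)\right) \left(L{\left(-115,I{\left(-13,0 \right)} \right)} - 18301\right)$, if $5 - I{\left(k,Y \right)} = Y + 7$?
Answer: $773522807$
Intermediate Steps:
$c{\left(q,b \right)} = -6$ ($c{\left(q,b \right)} = - 9 \left(- \frac{6}{-9}\right) = - 9 \left(\left(-6\right) \left(- \frac{1}{9}\right)\right) = \left(-9\right) \frac{2}{3} = -6$)
$I{\left(k,Y \right)} = -2 - Y$ ($I{\left(k,Y \right)} = 5 - \left(Y + 7\right) = 5 - \left(7 + Y\right) = -2 - Y$)
$L{\left(n,N \right)} = -12$ ($L{\left(n,N \right)} = -6 + 1 \left(-6\right) = -6 - 6 = -12$)
$\left(-46578 + \left(17597 - 13258\right)\right) \left(L{\left(-115,I{\left(-13,0 \right)} \right)} - 18301\right) = \left(-46578 + \left(17597 - 13258\right)\right) \left(-12 - 18301\right) = \left(-46578 + 4339\right) \left(-18313\right) = \left(-42239\right) \left(-18313\right) = 773522807$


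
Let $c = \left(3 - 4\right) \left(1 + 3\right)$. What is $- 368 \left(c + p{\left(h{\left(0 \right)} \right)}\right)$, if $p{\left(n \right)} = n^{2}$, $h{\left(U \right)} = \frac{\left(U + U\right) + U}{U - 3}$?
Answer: $1472$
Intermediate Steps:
$h{\left(U \right)} = \frac{3 U}{-3 + U}$ ($h{\left(U \right)} = \frac{2 U + U}{-3 + U} = \frac{3 U}{-3 + U}$)
$c = -4$ ($c = \left(-1\right) 4 = -4$)
$- 368 \left(c + p{\left(h{\left(0 \right)} \right)}\right) = - 368 \left(-4 + \left(3 \cdot 0 \frac{1}{-3 + 0}\right)^{2}\right) = - 368 \left(-4 + \left(3 \cdot 0 \frac{1}{-3}\right)^{2}\right) = - 368 \left(-4 + \left(3 \cdot 0 \left(- \frac{1}{3}\right)\right)^{2}\right) = - 368 \left(-4 + 0^{2}\right) = - 368 \left(-4 + 0\right) = \left(-368\right) \left(-4\right) = 1472$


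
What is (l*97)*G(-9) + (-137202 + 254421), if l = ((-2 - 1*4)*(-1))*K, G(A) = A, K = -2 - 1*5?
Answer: 153885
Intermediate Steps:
K = -7 (K = -2 - 5 = -7)
l = -42 (l = ((-2 - 1*4)*(-1))*(-7) = ((-2 - 4)*(-1))*(-7) = -6*(-1)*(-7) = 6*(-7) = -42)
(l*97)*G(-9) + (-137202 + 254421) = -42*97*(-9) + (-137202 + 254421) = -4074*(-9) + 117219 = 36666 + 117219 = 153885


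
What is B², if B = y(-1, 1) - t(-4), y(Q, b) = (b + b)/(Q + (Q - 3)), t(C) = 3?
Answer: 289/25 ≈ 11.560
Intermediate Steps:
y(Q, b) = 2*b/(-3 + 2*Q) (y(Q, b) = (2*b)/(Q + (-3 + Q)) = (2*b)/(-3 + 2*Q) = 2*b/(-3 + 2*Q))
B = -17/5 (B = 2*1/(-3 + 2*(-1)) - 1*3 = 2*1/(-3 - 2) - 3 = 2*1/(-5) - 3 = 2*1*(-⅕) - 3 = -⅖ - 3 = -17/5 ≈ -3.4000)
B² = (-17/5)² = 289/25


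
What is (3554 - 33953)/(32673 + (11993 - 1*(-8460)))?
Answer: -30399/53126 ≈ -0.57221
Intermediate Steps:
(3554 - 33953)/(32673 + (11993 - 1*(-8460))) = -30399/(32673 + (11993 + 8460)) = -30399/(32673 + 20453) = -30399/53126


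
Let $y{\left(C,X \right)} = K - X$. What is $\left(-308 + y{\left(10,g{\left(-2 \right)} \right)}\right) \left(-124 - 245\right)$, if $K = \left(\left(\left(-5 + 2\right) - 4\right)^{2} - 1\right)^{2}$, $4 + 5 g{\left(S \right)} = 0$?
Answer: $- \frac{3684096}{5} \approx -7.3682 \cdot 10^{5}$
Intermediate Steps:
$g{\left(S \right)} = - \frac{4}{5}$ ($g{\left(S \right)} = - \frac{4}{5} + \frac{1}{5} \cdot 0 = - \frac{4}{5} + 0 = - \frac{4}{5}$)
$K = 2304$ ($K = \left(\left(-3 - 4\right)^{2} - 1\right)^{2} = \left(\left(-7\right)^{2} - 1\right)^{2} = \left(49 - 1\right)^{2} = 48^{2} = 2304$)
$y{\left(C,X \right)} = 2304 - X$
$\left(-308 + y{\left(10,g{\left(-2 \right)} \right)}\right) \left(-124 - 245\right) = \left(-308 + \left(2304 - - \frac{4}{5}\right)\right) \left(-124 - 245\right) = \left(-308 + \left(2304 + \frac{4}{5}\right)\right) \left(-369\right) = \left(-308 + \frac{11524}{5}\right) \left(-369\right) = \frac{9984}{5} \left(-369\right) = - \frac{3684096}{5}$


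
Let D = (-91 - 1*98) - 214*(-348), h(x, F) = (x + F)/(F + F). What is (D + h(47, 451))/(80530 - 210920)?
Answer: -16750941/29402945 ≈ -0.56970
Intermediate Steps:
h(x, F) = (F + x)/(2*F) (h(x, F) = (F + x)/((2*F)) = (F + x)*(1/(2*F)) = (F + x)/(2*F))
D = 74283 (D = (-91 - 98) + 74472 = -189 + 74472 = 74283)
(D + h(47, 451))/(80530 - 210920) = (74283 + (½)*(451 + 47)/451)/(80530 - 210920) = (74283 + (½)*(1/451)*498)/(-130390) = (74283 + 249/451)*(-1/130390) = (33501882/451)*(-1/130390) = -16750941/29402945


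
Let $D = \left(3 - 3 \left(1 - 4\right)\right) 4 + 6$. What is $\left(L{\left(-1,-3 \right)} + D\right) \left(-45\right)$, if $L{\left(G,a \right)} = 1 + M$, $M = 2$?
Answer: $-2565$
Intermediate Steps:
$L{\left(G,a \right)} = 3$ ($L{\left(G,a \right)} = 1 + 2 = 3$)
$D = 54$ ($D = \left(3 - -9\right) 4 + 6 = \left(3 + 9\right) 4 + 6 = 12 \cdot 4 + 6 = 48 + 6 = 54$)
$\left(L{\left(-1,-3 \right)} + D\right) \left(-45\right) = \left(3 + 54\right) \left(-45\right) = 57 \left(-45\right) = -2565$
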